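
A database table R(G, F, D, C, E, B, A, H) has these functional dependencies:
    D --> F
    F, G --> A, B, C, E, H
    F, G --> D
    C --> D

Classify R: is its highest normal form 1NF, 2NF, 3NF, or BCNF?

3NF

Candidate keys: {C, G}, {D, G}, {F, G}. Prime attributes: {C, D, F, G}.
D --> F breaks BCNF: {D}⁺ = {D, F}, so {D} is not a superkey.
Its right-hand attributes {F} are all prime, as are those of every other non-superkey FD — the relation is in 3NF.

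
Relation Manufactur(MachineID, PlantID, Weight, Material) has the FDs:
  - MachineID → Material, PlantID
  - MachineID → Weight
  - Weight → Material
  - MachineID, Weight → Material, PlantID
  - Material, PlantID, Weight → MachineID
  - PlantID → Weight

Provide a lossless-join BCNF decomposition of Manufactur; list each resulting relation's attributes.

{MachineID, PlantID, Weight}; {Material, Weight}

Candidate keys of the original relation: {MachineID}, {PlantID}.
In {MachineID, Material, PlantID, Weight}, {Weight} is not a superkey ({Weight}⁺ restricted to this set is {Material, Weight}), so split on Weight → Material into {Material, Weight} and {MachineID, PlantID, Weight}.
{Material, Weight} is in BCNF.
{MachineID, PlantID, Weight} is in BCNF.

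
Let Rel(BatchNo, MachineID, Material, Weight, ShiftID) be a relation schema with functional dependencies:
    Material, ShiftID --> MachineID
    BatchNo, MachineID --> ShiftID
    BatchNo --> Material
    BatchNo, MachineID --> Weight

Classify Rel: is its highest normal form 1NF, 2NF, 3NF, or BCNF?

Candidate keys: {BatchNo, MachineID}, {BatchNo, ShiftID}. Prime attributes: {BatchNo, MachineID, ShiftID}.
For Material, ShiftID --> MachineID we have {Material, ShiftID}⁺ = {MachineID, Material, ShiftID}; {Material, ShiftID} is not a superkey, so BCNF fails.
BatchNo --> Material has non-prime {Material} on the right and a non-superkey on the left, so 3NF fails.
Since {BatchNo} ⊂ {BatchNo, MachineID} and {BatchNo}⁺ ⊇ {Material} with {Material} non-prime, there is a partial dependency; 2NF fails.

1NF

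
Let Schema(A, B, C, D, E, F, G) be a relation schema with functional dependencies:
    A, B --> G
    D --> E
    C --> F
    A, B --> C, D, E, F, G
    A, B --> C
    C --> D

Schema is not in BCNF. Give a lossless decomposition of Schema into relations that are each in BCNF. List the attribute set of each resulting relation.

{A, B, C, G}; {C, D, F}; {D, E}

Candidate key of the original relation: {A, B}.
{A, B, C, D, E, F, G}: {D} determines {D, E} here but is not a superkey — split on D --> E, giving {D, E} and {A, B, C, D, F, G}.
{D, E} has no BCNF violation.
{A, B, C, D, F, G}: {C} determines {C, D, F} here but is not a superkey — split on C --> D, F, giving {C, D, F} and {A, B, C, G}.
{C, D, F} has no BCNF violation.
{A, B, C, G} has no BCNF violation.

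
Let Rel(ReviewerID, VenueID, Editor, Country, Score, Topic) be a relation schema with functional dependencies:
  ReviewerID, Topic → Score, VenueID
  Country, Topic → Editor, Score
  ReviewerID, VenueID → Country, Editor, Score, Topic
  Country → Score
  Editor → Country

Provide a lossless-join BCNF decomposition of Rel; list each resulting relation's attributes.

{Country, Editor}; {Country, ReviewerID, Topic, VenueID}; {Country, Score}; {Editor, Topic}

Candidate keys of the original relation: {ReviewerID, Topic}, {ReviewerID, VenueID}.
In {Country, Editor, ReviewerID, Score, Topic, VenueID}, {Country, Topic} is not a superkey ({Country, Topic}⁺ restricted to this set is {Country, Editor, Score, Topic}), so split on Country, Topic → Editor, Score into {Country, Editor, Score, Topic} and {Country, ReviewerID, Topic, VenueID}.
In {Country, Editor, Score, Topic}, {Country} is not a superkey ({Country}⁺ restricted to this set is {Country, Score}), so split on Country → Score into {Country, Score} and {Country, Editor, Topic}.
{Country, Score}: every determinant is a superkey — BCNF.
In {Country, Editor, Topic}, {Editor} is not a superkey ({Editor}⁺ restricted to this set is {Country, Editor}), so split on Editor → Country into {Country, Editor} and {Editor, Topic}.
{Country, Editor}: every determinant is a superkey — BCNF.
{Editor, Topic}: every determinant is a superkey — BCNF.
{Country, ReviewerID, Topic, VenueID}: every determinant is a superkey — BCNF.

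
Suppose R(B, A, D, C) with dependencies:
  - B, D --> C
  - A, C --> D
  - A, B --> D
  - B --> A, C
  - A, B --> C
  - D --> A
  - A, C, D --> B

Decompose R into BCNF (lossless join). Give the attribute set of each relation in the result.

Candidate keys of the original relation: {A, C}, {B}, {C, D}.
Within {A, B, C, D}: {D}⁺ ∩ {A, B, C, D} = {A, D}, not the whole set, so D --> A violates BCNF; decompose into {A, D} and {B, C, D}.
{A, D}: every determinant is a superkey — BCNF.
{B, C, D}: every determinant is a superkey — BCNF.

{A, D}; {B, C, D}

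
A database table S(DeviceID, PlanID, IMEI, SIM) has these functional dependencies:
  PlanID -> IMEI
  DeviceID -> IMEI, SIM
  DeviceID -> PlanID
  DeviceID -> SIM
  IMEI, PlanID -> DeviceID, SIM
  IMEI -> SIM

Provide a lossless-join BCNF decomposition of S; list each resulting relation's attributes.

{DeviceID, IMEI, PlanID}; {IMEI, SIM}

Candidate keys of the original relation: {DeviceID}, {PlanID}.
{DeviceID, IMEI, PlanID, SIM}: {IMEI} determines {IMEI, SIM} here but is not a superkey — split on IMEI -> SIM, giving {IMEI, SIM} and {DeviceID, IMEI, PlanID}.
{IMEI, SIM} has no BCNF violation.
{DeviceID, IMEI, PlanID} has no BCNF violation.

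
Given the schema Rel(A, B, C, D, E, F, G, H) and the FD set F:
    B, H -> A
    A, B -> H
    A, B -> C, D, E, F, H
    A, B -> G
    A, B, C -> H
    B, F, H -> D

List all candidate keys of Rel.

Attributes never on any right-hand side: {B} — every candidate key must contain it.
{A, B}⁺ = {A, B, C, D, E, F, G, H}, which is every attribute, so {A, B} is a candidate key.
{B, H}⁺ = {A, B, C, D, E, F, G, H}, which is every attribute, so {B, H} is a candidate key.
Any other superkey properly contains one of these, so there are no further candidate keys.

{A, B}, {B, H}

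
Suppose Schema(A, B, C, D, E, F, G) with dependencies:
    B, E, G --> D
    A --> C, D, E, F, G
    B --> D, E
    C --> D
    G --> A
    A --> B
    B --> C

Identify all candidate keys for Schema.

{A}, {G}

Closure of {A} is {A, B, C, D, E, F, G}, the whole schema; {A} is a candidate key.
Closure of {G} is {A, B, C, D, E, F, G}, the whole schema; {G} is a candidate key.
No proper subset of any of these is a key, and no other minimal superkey exists.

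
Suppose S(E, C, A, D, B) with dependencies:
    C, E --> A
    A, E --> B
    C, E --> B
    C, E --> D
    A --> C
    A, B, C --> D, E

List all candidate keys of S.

{A, B}, {A, E}, {C, E}

{A, B}⁺ = {A, B, C, D, E}, which is every attribute, so {A, B} is a candidate key.
{A, E}⁺ = {A, B, C, D, E}, which is every attribute, so {A, E} is a candidate key.
{C, E}⁺ = {A, B, C, D, E}, which is every attribute, so {C, E} is a candidate key.
Any other superkey properly contains one of these, so there are no further candidate keys.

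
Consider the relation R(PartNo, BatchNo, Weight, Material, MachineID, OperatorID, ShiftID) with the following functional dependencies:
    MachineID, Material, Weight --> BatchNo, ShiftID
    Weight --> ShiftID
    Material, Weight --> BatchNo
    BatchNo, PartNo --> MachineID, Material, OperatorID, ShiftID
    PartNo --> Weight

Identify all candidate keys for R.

Attributes never on any right-hand side: {PartNo} — every candidate key must contain it.
{BatchNo, PartNo}⁺ = {BatchNo, MachineID, Material, OperatorID, PartNo, ShiftID, Weight} — all of the relation — so {BatchNo, PartNo} is a candidate key.
{Material, PartNo}⁺ = {BatchNo, MachineID, Material, OperatorID, PartNo, ShiftID, Weight} — all of the relation — so {Material, PartNo} is a candidate key.
Any other superkey properly contains one of these, so there are no further candidate keys.

{BatchNo, PartNo}, {Material, PartNo}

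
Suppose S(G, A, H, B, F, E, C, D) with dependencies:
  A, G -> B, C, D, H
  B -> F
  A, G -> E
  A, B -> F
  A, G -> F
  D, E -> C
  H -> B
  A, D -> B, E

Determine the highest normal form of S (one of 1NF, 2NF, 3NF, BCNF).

2NF

Candidate key: {A, G}. Prime attributes: {A, G}.
For B -> F we have {B}⁺ = {B, F}; {B} is not a superkey, so BCNF fails.
B -> F has non-prime {F} on the right and a non-superkey on the left, so 3NF fails.
No proper subset of a key has a non-prime attribute in its closure, so there is no partial dependency; 2NF holds.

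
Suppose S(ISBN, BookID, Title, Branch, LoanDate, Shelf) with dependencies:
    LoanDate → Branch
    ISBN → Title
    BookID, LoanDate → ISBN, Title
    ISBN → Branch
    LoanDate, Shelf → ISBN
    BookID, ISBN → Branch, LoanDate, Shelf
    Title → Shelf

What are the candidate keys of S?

{BookID} never appears on the right of any FD, so every key must include it.
{BookID, ISBN} is a candidate key since {BookID, ISBN}⁺ = {BookID, Branch, ISBN, LoanDate, Shelf, Title} covers every attribute.
{BookID, LoanDate} is a candidate key since {BookID, LoanDate}⁺ = {BookID, Branch, ISBN, LoanDate, Shelf, Title} covers every attribute.
No proper subset of any of these is a key, and no other minimal superkey exists.

{BookID, ISBN}, {BookID, LoanDate}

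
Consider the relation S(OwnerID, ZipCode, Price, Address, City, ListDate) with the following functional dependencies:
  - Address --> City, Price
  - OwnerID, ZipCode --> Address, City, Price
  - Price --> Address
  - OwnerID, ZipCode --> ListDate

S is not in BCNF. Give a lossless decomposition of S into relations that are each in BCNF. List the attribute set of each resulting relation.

Candidate key of the original relation: {OwnerID, ZipCode}.
{Address, City, ListDate, OwnerID, Price, ZipCode}: {Address} determines {Address, City, Price} here but is not a superkey — split on Address --> City, Price, giving {Address, City, Price} and {Address, ListDate, OwnerID, ZipCode}.
{Address, City, Price} is in BCNF.
{Address, ListDate, OwnerID, ZipCode} is in BCNF.

{Address, City, Price}; {Address, ListDate, OwnerID, ZipCode}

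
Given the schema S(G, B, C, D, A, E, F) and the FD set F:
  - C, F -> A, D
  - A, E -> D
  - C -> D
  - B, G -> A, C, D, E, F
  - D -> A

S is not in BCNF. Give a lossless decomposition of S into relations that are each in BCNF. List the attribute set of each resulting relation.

{A, D}; {B, C, E, F, G}; {C, D}

Candidate key of the original relation: {B, G}.
{A, B, C, D, E, F, G}: {C, F} determines {A, C, D, F} here but is not a superkey — split on C, F -> A, D, giving {A, C, D, F} and {B, C, E, F, G}.
{A, C, D, F}: {C} determines {A, C, D} here but is not a superkey — split on C -> A, D, giving {A, C, D} and {C, F}.
{A, C, D}: {D} determines {A, D} here but is not a superkey — split on D -> A, giving {A, D} and {C, D}.
{A, D} is in BCNF.
{C, D} is in BCNF.
{C, F} is in BCNF.
{B, C, E, F, G} is in BCNF.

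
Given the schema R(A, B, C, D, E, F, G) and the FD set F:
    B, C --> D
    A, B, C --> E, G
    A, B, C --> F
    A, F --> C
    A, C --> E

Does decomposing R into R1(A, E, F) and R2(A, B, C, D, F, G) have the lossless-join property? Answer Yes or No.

Common attributes: {A, F}; their closure is {A, C, E, F}.
R1 is contained in that closure, so R1 ∩ R2 --> R1 holds and the join is lossless.

Yes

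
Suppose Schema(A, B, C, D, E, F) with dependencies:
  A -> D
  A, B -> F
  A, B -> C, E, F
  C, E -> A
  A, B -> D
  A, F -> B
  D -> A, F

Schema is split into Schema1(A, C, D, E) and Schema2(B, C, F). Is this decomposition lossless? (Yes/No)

No

Schema1 ∩ Schema2 = {C}; its closure under F is {C}.
Neither Schema1 nor Schema2 is contained in that closure, so the decomposition is lossy.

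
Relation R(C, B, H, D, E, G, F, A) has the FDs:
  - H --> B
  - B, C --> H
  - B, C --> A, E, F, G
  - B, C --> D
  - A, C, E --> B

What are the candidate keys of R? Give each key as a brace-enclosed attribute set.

{A, C, E}, {B, C}, {C, H}

No FD produces {C}, so it must be in every candidate key.
{B, C} is a candidate key since {B, C}⁺ = {A, B, C, D, E, F, G, H} covers every attribute.
{C, H} is a candidate key since {C, H}⁺ = {A, B, C, D, E, F, G, H} covers every attribute.
{A, C, E} is a candidate key since {A, C, E}⁺ = {A, B, C, D, E, F, G, H} covers every attribute.
These are minimal and exhaustive — every other superkey contains one of them.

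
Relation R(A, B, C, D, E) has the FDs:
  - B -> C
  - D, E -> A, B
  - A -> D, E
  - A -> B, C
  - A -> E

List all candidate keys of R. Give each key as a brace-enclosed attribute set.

{A}⁺ = {A, B, C, D, E}, which is every attribute, so {A} is a candidate key.
{D, E}⁺ = {A, B, C, D, E}, which is every attribute, so {D, E} is a candidate key.
Any other superkey properly contains one of these, so there are no further candidate keys.

{A}, {D, E}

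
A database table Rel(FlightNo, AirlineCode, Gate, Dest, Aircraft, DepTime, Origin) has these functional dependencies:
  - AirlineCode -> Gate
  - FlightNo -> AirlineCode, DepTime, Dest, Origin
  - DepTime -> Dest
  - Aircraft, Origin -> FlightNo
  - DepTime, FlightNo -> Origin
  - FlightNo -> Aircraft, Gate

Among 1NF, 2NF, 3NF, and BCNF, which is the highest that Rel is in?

Candidate keys: {Aircraft, Origin}, {FlightNo}. Prime attributes: {Aircraft, FlightNo, Origin}.
AirlineCode -> Gate: {AirlineCode}⁺ = {AirlineCode, Gate}, which is not all of the attributes, so the left side is not a superkey — BCNF is violated.
Because {Gate} is non-prime and the left side of AirlineCode -> Gate is not a superkey, the relation is not in 3NF.
Checking every proper subset of each key, none determines a non-prime attribute — 2NF is satisfied.

2NF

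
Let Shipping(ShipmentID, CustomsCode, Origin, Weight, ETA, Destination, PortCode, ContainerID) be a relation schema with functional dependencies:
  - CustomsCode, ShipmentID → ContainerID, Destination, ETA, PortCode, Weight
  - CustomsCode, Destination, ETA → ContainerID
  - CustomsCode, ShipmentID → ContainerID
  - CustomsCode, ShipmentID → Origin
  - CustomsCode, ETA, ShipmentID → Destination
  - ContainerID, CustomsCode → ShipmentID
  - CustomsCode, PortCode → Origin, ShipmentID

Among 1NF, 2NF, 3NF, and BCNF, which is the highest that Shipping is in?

Candidate keys: {ContainerID, CustomsCode}, {CustomsCode, Destination, ETA}, {CustomsCode, PortCode}, {CustomsCode, ShipmentID}. Prime attributes: {ContainerID, CustomsCode, Destination, ETA, PortCode, ShipmentID}.
The left-hand side of every FD is a superkey, so BCNF is satisfied.

BCNF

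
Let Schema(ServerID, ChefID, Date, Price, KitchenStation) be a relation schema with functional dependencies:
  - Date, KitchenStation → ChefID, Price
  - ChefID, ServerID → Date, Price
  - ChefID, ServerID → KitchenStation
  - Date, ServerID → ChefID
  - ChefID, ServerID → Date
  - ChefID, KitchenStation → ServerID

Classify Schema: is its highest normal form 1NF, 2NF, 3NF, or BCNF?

Candidate keys: {ChefID, KitchenStation}, {ChefID, ServerID}, {Date, KitchenStation}, {Date, ServerID}. Prime attributes: {ChefID, Date, KitchenStation, ServerID}.
Every FD has a superkey on the left, so the relation is in BCNF.

BCNF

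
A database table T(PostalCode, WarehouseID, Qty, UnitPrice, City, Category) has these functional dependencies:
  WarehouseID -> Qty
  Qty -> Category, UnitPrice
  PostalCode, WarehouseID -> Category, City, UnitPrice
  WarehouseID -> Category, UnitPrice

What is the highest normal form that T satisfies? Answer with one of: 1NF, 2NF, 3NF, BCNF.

1NF

Candidate key: {PostalCode, WarehouseID}. Prime attributes: {PostalCode, WarehouseID}.
For WarehouseID -> Qty we have {WarehouseID}⁺ = {Category, Qty, UnitPrice, WarehouseID}; {WarehouseID} is not a superkey, so BCNF fails.
WarehouseID -> Qty has non-prime {Qty} on the right and a non-superkey on the left, so 3NF fails.
{WarehouseID} is a proper subset of the key {PostalCode, WarehouseID}, and {WarehouseID}⁺ contains the non-prime attributes {Category, Qty, UnitPrice} — a partial dependency, so 2NF is violated.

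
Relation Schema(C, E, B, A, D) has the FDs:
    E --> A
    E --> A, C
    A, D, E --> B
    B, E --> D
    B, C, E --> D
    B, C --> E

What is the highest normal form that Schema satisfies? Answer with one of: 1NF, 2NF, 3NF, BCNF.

Candidate keys: {B, C}, {B, E}, {D, E}. Prime attributes: {B, C, D, E}.
E --> A: {E}⁺ = {A, C, E}, which is not all of the attributes, so the left side is not a superkey — BCNF is violated.
E --> A determines the non-prime attribute {A} from a non-superkey — 3NF is violated.
{E} is a proper subset of the key {B, E}, and {E}⁺ contains the non-prime attribute {A} — a partial dependency, so 2NF is violated.

1NF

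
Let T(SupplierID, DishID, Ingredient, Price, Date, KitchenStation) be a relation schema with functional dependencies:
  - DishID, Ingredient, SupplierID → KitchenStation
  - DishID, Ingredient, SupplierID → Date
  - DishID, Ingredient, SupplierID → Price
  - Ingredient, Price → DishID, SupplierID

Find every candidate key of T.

{Ingredient} never appears on the right of any FD, so every key must include it.
Closure of {Ingredient, Price} is {Date, DishID, Ingredient, KitchenStation, Price, SupplierID}, the whole schema; {Ingredient, Price} is a candidate key.
Closure of {DishID, Ingredient, SupplierID} is {Date, DishID, Ingredient, KitchenStation, Price, SupplierID}, the whole schema; {DishID, Ingredient, SupplierID} is a candidate key.
No proper subset of any of these is a key, and no other minimal superkey exists.

{DishID, Ingredient, SupplierID}, {Ingredient, Price}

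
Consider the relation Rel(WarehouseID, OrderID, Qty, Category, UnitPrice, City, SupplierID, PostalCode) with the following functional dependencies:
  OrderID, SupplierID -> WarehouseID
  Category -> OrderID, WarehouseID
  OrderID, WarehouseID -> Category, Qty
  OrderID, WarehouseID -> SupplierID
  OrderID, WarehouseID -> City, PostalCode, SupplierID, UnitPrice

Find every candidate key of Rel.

{Category}⁺ = {Category, City, OrderID, PostalCode, Qty, SupplierID, UnitPrice, WarehouseID}, which is every attribute, so {Category} is a candidate key.
{OrderID, SupplierID}⁺ = {Category, City, OrderID, PostalCode, Qty, SupplierID, UnitPrice, WarehouseID}, which is every attribute, so {OrderID, SupplierID} is a candidate key.
{OrderID, WarehouseID}⁺ = {Category, City, OrderID, PostalCode, Qty, SupplierID, UnitPrice, WarehouseID}, which is every attribute, so {OrderID, WarehouseID} is a candidate key.
Any other superkey properly contains one of these, so there are no further candidate keys.

{Category}, {OrderID, SupplierID}, {OrderID, WarehouseID}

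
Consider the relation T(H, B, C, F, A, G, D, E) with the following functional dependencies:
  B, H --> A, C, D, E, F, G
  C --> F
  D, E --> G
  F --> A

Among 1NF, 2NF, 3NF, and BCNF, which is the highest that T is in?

Candidate key: {B, H}. Prime attributes: {B, H}.
C --> F breaks BCNF: {C}⁺ = {A, C, F}, so {C} is not a superkey.
Because {F} is non-prime and the left side of C --> F is not a superkey, the relation is not in 3NF.
No non-prime attribute depends on a proper subset of any candidate key, so 2NF holds.

2NF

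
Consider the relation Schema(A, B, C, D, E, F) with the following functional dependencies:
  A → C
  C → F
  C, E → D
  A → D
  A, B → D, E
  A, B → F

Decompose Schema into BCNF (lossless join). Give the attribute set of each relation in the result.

Candidate key of the original relation: {A, B}.
{A, B, C, D, E, F}: {A} determines {A, C, D, F} here but is not a superkey — split on A → C, D, F, giving {A, C, D, F} and {A, B, E}.
{A, C, D, F}: {C} determines {C, F} here but is not a superkey — split on C → F, giving {C, F} and {A, C, D}.
{C, F} is in BCNF.
{A, C, D} is in BCNF.
{A, B, E} is in BCNF.

{A, B, E}; {A, C, D}; {C, F}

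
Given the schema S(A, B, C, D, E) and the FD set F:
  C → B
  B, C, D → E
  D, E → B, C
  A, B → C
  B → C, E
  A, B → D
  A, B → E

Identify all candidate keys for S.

Attributes never on any right-hand side: {A} — every candidate key must contain it.
{A, B} is a candidate key since {A, B}⁺ = {A, B, C, D, E} covers every attribute.
{A, C} is a candidate key since {A, C}⁺ = {A, B, C, D, E} covers every attribute.
{A, D, E} is a candidate key since {A, D, E}⁺ = {A, B, C, D, E} covers every attribute.
These are minimal and exhaustive — every other superkey contains one of them.

{A, B}, {A, C}, {A, D, E}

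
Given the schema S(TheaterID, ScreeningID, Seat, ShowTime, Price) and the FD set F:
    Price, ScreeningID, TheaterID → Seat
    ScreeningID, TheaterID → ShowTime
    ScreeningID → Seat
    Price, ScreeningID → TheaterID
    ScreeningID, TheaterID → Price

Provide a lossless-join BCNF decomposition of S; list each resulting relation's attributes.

Candidate keys of the original relation: {Price, ScreeningID}, {ScreeningID, TheaterID}.
In {Price, ScreeningID, Seat, ShowTime, TheaterID}, {ScreeningID} is not a superkey ({ScreeningID}⁺ restricted to this set is {ScreeningID, Seat}), so split on ScreeningID → Seat into {ScreeningID, Seat} and {Price, ScreeningID, ShowTime, TheaterID}.
{ScreeningID, Seat} is in BCNF.
{Price, ScreeningID, ShowTime, TheaterID} is in BCNF.

{Price, ScreeningID, ShowTime, TheaterID}; {ScreeningID, Seat}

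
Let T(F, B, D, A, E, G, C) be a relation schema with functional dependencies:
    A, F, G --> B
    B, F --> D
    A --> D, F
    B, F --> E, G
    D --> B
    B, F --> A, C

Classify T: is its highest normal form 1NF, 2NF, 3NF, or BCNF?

3NF

Candidate keys: {A}, {B, F}, {D, F}. Prime attributes: {A, B, D, F}.
D --> B breaks BCNF: {D}⁺ = {B, D}, so {D} is not a superkey.
But every attribute on its right side ({B}) is prime, and the same holds for every other non-superkey FD, so 3NF still holds.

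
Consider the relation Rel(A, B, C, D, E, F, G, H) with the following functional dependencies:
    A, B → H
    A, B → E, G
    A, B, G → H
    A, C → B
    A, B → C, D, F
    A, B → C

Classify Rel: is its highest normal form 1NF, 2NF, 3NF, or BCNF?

Candidate keys: {A, B}, {A, C}. Prime attributes: {A, B, C}.
Each dependency's left side is a superkey — BCNF holds.

BCNF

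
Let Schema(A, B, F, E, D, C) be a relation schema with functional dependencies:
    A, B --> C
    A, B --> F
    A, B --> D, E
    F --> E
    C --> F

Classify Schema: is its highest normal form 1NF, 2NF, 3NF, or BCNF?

2NF

Candidate key: {A, B}. Prime attributes: {A, B}.
F --> E: {F}⁺ = {E, F}, which is not all of the attributes, so the left side is not a superkey — BCNF is violated.
F --> E has non-prime {E} on the right and a non-superkey on the left, so 3NF fails.
No non-prime attribute depends on a proper subset of any candidate key, so 2NF holds.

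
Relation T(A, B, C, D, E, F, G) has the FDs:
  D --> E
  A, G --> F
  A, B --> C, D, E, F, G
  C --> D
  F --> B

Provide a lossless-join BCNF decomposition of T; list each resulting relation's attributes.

{A, C, F, G}; {B, F}; {C, D}; {D, E}

Candidate keys of the original relation: {A, B}, {A, F}, {A, G}.
Within {A, B, C, D, E, F, G}: {D}⁺ ∩ {A, B, C, D, E, F, G} = {D, E}, not the whole set, so D --> E violates BCNF; decompose into {D, E} and {A, B, C, D, F, G}.
{D, E}: every determinant is a superkey — BCNF.
Within {A, B, C, D, F, G}: {C}⁺ ∩ {A, B, C, D, F, G} = {C, D}, not the whole set, so C --> D violates BCNF; decompose into {C, D} and {A, B, C, F, G}.
{C, D}: every determinant is a superkey — BCNF.
Within {A, B, C, F, G}: {F}⁺ ∩ {A, B, C, F, G} = {B, F}, not the whole set, so F --> B violates BCNF; decompose into {B, F} and {A, C, F, G}.
{B, F}: every determinant is a superkey — BCNF.
{A, C, F, G}: every determinant is a superkey — BCNF.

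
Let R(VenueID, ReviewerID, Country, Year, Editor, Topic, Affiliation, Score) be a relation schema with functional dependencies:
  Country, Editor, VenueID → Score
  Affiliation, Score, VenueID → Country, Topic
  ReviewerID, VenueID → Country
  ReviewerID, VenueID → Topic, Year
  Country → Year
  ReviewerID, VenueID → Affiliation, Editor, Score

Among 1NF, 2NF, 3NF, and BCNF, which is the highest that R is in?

Candidate key: {ReviewerID, VenueID}. Prime attributes: {ReviewerID, VenueID}.
Country, Editor, VenueID → Score breaks BCNF: {Country, Editor, VenueID}⁺ = {Country, Editor, Score, VenueID, Year}, so {Country, Editor, VenueID} is not a superkey.
Because {Score} is non-prime and the left side of Country, Editor, VenueID → Score is not a superkey, the relation is not in 3NF.
Checking every proper subset of each key, none determines a non-prime attribute — 2NF is satisfied.

2NF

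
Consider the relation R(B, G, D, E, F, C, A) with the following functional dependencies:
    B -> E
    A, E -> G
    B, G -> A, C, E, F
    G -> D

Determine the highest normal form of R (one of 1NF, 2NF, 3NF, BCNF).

1NF

Candidate keys: {A, B}, {B, G}. Prime attributes: {A, B, G}.
For B -> E we have {B}⁺ = {B, E}; {B} is not a superkey, so BCNF fails.
B -> E has non-prime {E} on the right and a non-superkey on the left, so 3NF fails.
Since {B} ⊂ {A, B} and {B}⁺ ⊇ {E} with {E} non-prime, there is a partial dependency; 2NF fails.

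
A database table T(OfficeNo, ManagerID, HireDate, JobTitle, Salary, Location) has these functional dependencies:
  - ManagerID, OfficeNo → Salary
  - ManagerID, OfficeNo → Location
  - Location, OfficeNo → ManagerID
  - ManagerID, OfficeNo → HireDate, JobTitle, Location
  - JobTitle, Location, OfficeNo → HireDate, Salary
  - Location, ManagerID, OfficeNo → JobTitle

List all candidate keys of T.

{Location, OfficeNo}, {ManagerID, OfficeNo}

{OfficeNo} never appears on the right of any FD, so every key must include it.
{Location, OfficeNo}⁺ = {HireDate, JobTitle, Location, ManagerID, OfficeNo, Salary} — all of the relation — so {Location, OfficeNo} is a candidate key.
{ManagerID, OfficeNo}⁺ = {HireDate, JobTitle, Location, ManagerID, OfficeNo, Salary} — all of the relation — so {ManagerID, OfficeNo} is a candidate key.
No proper subset of any of these is a key, and no other minimal superkey exists.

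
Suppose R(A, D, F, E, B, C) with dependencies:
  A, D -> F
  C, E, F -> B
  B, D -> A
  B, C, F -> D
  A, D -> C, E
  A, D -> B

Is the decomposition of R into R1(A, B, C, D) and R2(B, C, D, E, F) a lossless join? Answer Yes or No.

Yes

Common attributes: {B, C, D}; their closure is {A, B, C, D, E, F}.
This includes all of R1, so the common attributes are a superkey of R1 — the join is lossless.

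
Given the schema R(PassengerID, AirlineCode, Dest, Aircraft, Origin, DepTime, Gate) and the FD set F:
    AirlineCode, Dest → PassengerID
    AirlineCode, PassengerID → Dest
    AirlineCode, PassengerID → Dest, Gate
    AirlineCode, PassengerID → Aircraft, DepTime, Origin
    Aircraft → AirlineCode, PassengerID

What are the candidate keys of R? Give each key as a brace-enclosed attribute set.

{Aircraft} is a candidate key since {Aircraft}⁺ = {Aircraft, AirlineCode, DepTime, Dest, Gate, Origin, PassengerID} covers every attribute.
{AirlineCode, Dest} is a candidate key since {AirlineCode, Dest}⁺ = {Aircraft, AirlineCode, DepTime, Dest, Gate, Origin, PassengerID} covers every attribute.
{AirlineCode, PassengerID} is a candidate key since {AirlineCode, PassengerID}⁺ = {Aircraft, AirlineCode, DepTime, Dest, Gate, Origin, PassengerID} covers every attribute.
These are minimal and exhaustive — every other superkey contains one of them.

{Aircraft}, {AirlineCode, Dest}, {AirlineCode, PassengerID}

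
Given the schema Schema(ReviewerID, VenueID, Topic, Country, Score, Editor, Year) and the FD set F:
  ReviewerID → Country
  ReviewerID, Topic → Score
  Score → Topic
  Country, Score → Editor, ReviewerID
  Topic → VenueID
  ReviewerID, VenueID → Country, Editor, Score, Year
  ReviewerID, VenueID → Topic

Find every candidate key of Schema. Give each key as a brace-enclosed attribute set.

{Country, Score}, {ReviewerID, Score}, {ReviewerID, Topic}, {ReviewerID, VenueID}

{Country, Score} is a candidate key since {Country, Score}⁺ = {Country, Editor, ReviewerID, Score, Topic, VenueID, Year} covers every attribute.
{ReviewerID, Score} is a candidate key since {ReviewerID, Score}⁺ = {Country, Editor, ReviewerID, Score, Topic, VenueID, Year} covers every attribute.
{ReviewerID, Topic} is a candidate key since {ReviewerID, Topic}⁺ = {Country, Editor, ReviewerID, Score, Topic, VenueID, Year} covers every attribute.
{ReviewerID, VenueID} is a candidate key since {ReviewerID, VenueID}⁺ = {Country, Editor, ReviewerID, Score, Topic, VenueID, Year} covers every attribute.
No proper subset of any of these is a key, and no other minimal superkey exists.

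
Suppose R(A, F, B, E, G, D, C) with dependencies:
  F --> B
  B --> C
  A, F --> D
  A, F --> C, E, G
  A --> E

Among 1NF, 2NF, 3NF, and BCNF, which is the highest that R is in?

Candidate key: {A, F}. Prime attributes: {A, F}.
For F --> B we have {F}⁺ = {B, C, F}; {F} is not a superkey, so BCNF fails.
F --> B determines the non-prime attribute {B} from a non-superkey — 3NF is violated.
{A} is a proper subset of the key {A, F}, and {A}⁺ contains the non-prime attribute {E} — a partial dependency, so 2NF is violated.

1NF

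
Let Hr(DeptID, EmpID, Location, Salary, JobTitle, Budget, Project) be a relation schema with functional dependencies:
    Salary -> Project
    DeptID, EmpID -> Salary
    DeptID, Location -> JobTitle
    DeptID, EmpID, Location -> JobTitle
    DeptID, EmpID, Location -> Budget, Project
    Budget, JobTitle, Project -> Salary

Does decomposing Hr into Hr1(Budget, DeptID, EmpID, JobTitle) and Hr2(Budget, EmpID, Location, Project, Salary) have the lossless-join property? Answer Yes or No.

Hr1 ∩ Hr2 = {Budget, EmpID}; its closure under F is {Budget, EmpID}.
The closure covers neither Hr1 nor Hr2 entirely; the join is not lossless.

No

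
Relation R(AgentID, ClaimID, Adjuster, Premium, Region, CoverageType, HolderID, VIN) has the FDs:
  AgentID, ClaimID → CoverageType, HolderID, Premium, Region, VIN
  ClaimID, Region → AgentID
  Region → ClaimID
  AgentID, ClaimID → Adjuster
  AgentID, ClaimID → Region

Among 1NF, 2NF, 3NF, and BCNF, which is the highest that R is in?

BCNF

Candidate keys: {AgentID, ClaimID}, {Region}. Prime attributes: {AgentID, ClaimID, Region}.
Every FD has a superkey on the left, so the relation is in BCNF.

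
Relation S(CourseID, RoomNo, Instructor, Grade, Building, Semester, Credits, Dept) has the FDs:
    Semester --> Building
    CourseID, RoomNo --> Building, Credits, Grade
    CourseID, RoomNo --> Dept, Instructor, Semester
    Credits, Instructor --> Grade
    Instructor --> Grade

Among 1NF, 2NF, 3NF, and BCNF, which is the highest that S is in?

2NF

Candidate key: {CourseID, RoomNo}. Prime attributes: {CourseID, RoomNo}.
Semester --> Building: {Semester}⁺ = {Building, Semester}, which is not all of the attributes, so the left side is not a superkey — BCNF is violated.
Semester --> Building determines the non-prime attribute {Building} from a non-superkey — 3NF is violated.
No proper subset of a key has a non-prime attribute in its closure, so there is no partial dependency; 2NF holds.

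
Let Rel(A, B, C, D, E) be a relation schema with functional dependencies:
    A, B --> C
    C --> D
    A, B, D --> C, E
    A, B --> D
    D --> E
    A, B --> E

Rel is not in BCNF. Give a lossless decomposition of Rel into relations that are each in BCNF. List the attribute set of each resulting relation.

Candidate key of the original relation: {A, B}.
{A, B, C, D, E}: {C} determines {C, D, E} here but is not a superkey — split on C --> D, E, giving {C, D, E} and {A, B, C}.
{C, D, E}: {D} determines {D, E} here but is not a superkey — split on D --> E, giving {D, E} and {C, D}.
{D, E} is in BCNF.
{C, D} is in BCNF.
{A, B, C} is in BCNF.

{A, B, C}; {C, D}; {D, E}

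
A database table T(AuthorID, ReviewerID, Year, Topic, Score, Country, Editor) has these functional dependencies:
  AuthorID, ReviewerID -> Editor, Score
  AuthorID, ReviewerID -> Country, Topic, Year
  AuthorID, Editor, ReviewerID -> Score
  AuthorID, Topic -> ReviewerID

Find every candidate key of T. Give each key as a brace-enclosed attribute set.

{AuthorID, ReviewerID}, {AuthorID, Topic}

No FD produces {AuthorID}, so it must be in every candidate key.
Closure of {AuthorID, ReviewerID} is {AuthorID, Country, Editor, ReviewerID, Score, Topic, Year}, the whole schema; {AuthorID, ReviewerID} is a candidate key.
Closure of {AuthorID, Topic} is {AuthorID, Country, Editor, ReviewerID, Score, Topic, Year}, the whole schema; {AuthorID, Topic} is a candidate key.
No proper subset of any of these is a key, and no other minimal superkey exists.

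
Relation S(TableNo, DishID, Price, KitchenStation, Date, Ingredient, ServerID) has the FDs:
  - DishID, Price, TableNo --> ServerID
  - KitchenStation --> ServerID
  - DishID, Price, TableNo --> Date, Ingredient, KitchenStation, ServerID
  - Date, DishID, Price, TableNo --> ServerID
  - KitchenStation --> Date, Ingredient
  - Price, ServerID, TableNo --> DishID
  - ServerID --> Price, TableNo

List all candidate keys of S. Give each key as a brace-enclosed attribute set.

Closure of {KitchenStation} is {Date, DishID, Ingredient, KitchenStation, Price, ServerID, TableNo}, the whole schema; {KitchenStation} is a candidate key.
Closure of {ServerID} is {Date, DishID, Ingredient, KitchenStation, Price, ServerID, TableNo}, the whole schema; {ServerID} is a candidate key.
Closure of {DishID, Price, TableNo} is {Date, DishID, Ingredient, KitchenStation, Price, ServerID, TableNo}, the whole schema; {DishID, Price, TableNo} is a candidate key.
Any other superkey properly contains one of these, so there are no further candidate keys.

{DishID, Price, TableNo}, {KitchenStation}, {ServerID}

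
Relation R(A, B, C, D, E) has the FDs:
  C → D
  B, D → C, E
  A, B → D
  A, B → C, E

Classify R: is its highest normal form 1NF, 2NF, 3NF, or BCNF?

2NF

Candidate key: {A, B}. Prime attributes: {A, B}.
For C → D we have {C}⁺ = {C, D}; {C} is not a superkey, so BCNF fails.
C → D determines the non-prime attribute {D} from a non-superkey — 3NF is violated.
No proper subset of a key has a non-prime attribute in its closure, so there is no partial dependency; 2NF holds.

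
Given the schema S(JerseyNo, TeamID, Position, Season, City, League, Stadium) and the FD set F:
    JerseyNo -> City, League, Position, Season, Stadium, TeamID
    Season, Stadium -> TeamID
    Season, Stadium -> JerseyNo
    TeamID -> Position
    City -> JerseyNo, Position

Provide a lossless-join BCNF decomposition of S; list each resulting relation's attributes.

Candidate keys of the original relation: {City}, {JerseyNo}, {Season, Stadium}.
Within {City, JerseyNo, League, Position, Season, Stadium, TeamID}: {TeamID}⁺ ∩ {City, JerseyNo, League, Position, Season, Stadium, TeamID} = {Position, TeamID}, not the whole set, so TeamID -> Position violates BCNF; decompose into {Position, TeamID} and {City, JerseyNo, League, Season, Stadium, TeamID}.
{Position, TeamID} has no BCNF violation.
{City, JerseyNo, League, Season, Stadium, TeamID} has no BCNF violation.

{City, JerseyNo, League, Season, Stadium, TeamID}; {Position, TeamID}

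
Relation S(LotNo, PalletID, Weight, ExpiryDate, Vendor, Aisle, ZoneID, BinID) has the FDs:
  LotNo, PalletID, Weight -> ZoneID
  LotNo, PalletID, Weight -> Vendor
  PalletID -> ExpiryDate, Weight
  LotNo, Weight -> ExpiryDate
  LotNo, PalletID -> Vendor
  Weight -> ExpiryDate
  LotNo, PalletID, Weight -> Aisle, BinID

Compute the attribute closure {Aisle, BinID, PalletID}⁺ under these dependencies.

Start with {Aisle, BinID, PalletID}.
PalletID -> ExpiryDate, Weight applies; add {ExpiryDate, Weight} → now {Aisle, BinID, ExpiryDate, PalletID, Weight}.
No further FD applies.

{Aisle, BinID, ExpiryDate, PalletID, Weight}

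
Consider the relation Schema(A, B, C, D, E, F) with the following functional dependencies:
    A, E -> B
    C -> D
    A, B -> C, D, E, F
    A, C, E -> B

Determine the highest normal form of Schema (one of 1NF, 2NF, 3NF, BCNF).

Candidate keys: {A, B}, {A, E}. Prime attributes: {A, B, E}.
C -> D: {C}⁺ = {C, D}, which is not all of the attributes, so the left side is not a superkey — BCNF is violated.
C -> D determines the non-prime attribute {D} from a non-superkey — 3NF is violated.
Checking every proper subset of each key, none determines a non-prime attribute — 2NF is satisfied.

2NF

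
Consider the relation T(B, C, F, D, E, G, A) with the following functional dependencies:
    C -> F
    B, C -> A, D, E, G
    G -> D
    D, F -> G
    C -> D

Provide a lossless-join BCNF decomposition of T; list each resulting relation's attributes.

{A, B, C, E}; {C, F, G}; {D, G}

Candidate key of the original relation: {B, C}.
Within {A, B, C, D, E, F, G}: {C}⁺ ∩ {A, B, C, D, E, F, G} = {C, D, F, G}, not the whole set, so C -> D, F, G violates BCNF; decompose into {C, D, F, G} and {A, B, C, E}.
Within {C, D, F, G}: {G}⁺ ∩ {C, D, F, G} = {D, G}, not the whole set, so G -> D violates BCNF; decompose into {D, G} and {C, F, G}.
{D, G} has no BCNF violation.
{C, F, G} has no BCNF violation.
{A, B, C, E} has no BCNF violation.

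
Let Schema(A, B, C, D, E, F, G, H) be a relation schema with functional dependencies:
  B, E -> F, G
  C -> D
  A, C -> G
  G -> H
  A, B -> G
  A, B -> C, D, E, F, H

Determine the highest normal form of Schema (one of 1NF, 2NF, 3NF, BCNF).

2NF

Candidate key: {A, B}. Prime attributes: {A, B}.
B, E -> F, G breaks BCNF: {B, E}⁺ = {B, E, F, G, H}, so {B, E} is not a superkey.
Because {F, G} are non-prime and the left side of B, E -> F, G is not a superkey, the relation is not in 3NF.
No proper subset of a key has a non-prime attribute in its closure, so there is no partial dependency; 2NF holds.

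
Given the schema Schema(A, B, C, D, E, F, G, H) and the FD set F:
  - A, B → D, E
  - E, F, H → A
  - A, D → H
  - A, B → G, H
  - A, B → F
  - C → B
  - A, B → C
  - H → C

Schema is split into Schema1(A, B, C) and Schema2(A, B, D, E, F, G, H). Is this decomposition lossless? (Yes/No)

Schema1 ∩ Schema2 = {A, B}; its closure under F is {A, B, C, D, E, F, G, H}.
Since Schema1 ⊆ {A, B, C, D, E, F, G, H}, the intersection is a superkey of Schema1; the decomposition is lossless.

Yes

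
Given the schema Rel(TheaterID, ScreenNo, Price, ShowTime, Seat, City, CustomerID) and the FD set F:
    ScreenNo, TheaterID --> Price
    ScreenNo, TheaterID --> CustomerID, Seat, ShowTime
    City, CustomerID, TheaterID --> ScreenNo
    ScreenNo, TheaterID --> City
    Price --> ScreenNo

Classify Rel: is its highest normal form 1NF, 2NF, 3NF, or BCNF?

Candidate keys: {City, CustomerID, TheaterID}, {Price, TheaterID}, {ScreenNo, TheaterID}. Prime attributes: {City, CustomerID, Price, ScreenNo, TheaterID}.
Price --> ScreenNo: {Price}⁺ = {Price, ScreenNo}, which is not all of the attributes, so the left side is not a superkey — BCNF is violated.
But every attribute on its right side ({ScreenNo}) is prime, and the same holds for every other non-superkey FD, so 3NF still holds.

3NF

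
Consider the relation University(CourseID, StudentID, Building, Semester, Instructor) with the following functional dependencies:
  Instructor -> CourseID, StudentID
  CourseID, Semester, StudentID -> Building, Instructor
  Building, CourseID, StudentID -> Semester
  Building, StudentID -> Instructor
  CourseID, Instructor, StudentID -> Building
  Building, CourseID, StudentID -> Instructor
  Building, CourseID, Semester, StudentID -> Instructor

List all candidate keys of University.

Closure of {Instructor} is {Building, CourseID, Instructor, Semester, StudentID}, the whole schema; {Instructor} is a candidate key.
Closure of {Building, StudentID} is {Building, CourseID, Instructor, Semester, StudentID}, the whole schema; {Building, StudentID} is a candidate key.
Closure of {CourseID, Semester, StudentID} is {Building, CourseID, Instructor, Semester, StudentID}, the whole schema; {CourseID, Semester, StudentID} is a candidate key.
These are minimal and exhaustive — every other superkey contains one of them.

{Building, StudentID}, {CourseID, Semester, StudentID}, {Instructor}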